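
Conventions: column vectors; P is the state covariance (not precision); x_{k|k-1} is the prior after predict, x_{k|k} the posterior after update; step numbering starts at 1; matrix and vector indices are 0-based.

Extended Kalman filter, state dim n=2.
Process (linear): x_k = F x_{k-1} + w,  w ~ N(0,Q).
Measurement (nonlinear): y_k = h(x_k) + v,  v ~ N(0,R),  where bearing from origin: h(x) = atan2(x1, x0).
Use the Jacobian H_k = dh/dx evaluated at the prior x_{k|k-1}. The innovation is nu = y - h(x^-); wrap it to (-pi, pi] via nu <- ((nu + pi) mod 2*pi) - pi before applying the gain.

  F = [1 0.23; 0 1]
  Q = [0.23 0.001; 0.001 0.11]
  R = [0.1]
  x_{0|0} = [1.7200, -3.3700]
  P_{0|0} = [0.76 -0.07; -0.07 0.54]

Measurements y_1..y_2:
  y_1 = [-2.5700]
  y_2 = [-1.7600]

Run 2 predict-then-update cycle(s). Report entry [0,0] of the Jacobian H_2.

step 1: x^-=[0.9449, -3.3700]  P^-=[0.9864 0.0552; 0.0552 0.6500]  H_jac=[0.2751 0.0771]  S=[0.1809]  K=[1.5239; 0.3612]  nu=[-1.2726]  x^+=[-0.9944, -3.8296]  P^+=[0.5664 -0.0443; -0.0443 0.6264]
step 2: x^-=[-1.8752, -3.8296]  P^-=[0.8091 0.1007; 0.1007 0.7364]  H_jac=[0.2106 -0.1031]  S=[0.1393]  K=[1.1484; -0.3928]  nu=[0.2661]  x^+=[-1.5696, -3.9342]  P^+=[0.6253 0.1636; 0.1636 0.7149]

H_jac[0,0] = 0.2106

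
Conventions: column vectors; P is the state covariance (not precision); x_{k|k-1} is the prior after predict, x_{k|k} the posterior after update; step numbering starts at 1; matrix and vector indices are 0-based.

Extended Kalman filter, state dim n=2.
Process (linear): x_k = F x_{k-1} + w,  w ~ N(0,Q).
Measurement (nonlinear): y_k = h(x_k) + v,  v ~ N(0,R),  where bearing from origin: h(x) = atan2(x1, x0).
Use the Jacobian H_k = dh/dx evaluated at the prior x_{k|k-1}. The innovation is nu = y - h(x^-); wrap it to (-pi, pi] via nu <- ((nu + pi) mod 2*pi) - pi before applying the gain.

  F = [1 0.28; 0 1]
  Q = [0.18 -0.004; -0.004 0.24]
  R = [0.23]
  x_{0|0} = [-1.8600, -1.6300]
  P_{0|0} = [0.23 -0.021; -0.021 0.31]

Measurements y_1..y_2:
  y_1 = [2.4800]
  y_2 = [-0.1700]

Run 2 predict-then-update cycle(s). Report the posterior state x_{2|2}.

x_post = [-2.8835, -2.7763]

step 1: x^-=[-2.3164, -1.6300]  P^-=[0.4225 0.0618; 0.0618 0.5500]  H_jac=[0.2032 -0.2887]  S=[0.2860]  K=[0.2377; -0.5113]  nu=[-1.2748]  x^+=[-2.6195, -0.9782]  P^+=[0.4064 0.0966; 0.0966 0.4752]
step 2: x^-=[-2.8934, -0.9782]  P^-=[0.6777 0.2256; 0.2256 0.7152]  H_jac=[0.1049 -0.3102]  S=[0.2916]  K=[0.0037; -0.6797]  nu=[2.6456]  x^+=[-2.8835, -2.7763]  P^+=[0.6777 0.2264; 0.2264 0.5805]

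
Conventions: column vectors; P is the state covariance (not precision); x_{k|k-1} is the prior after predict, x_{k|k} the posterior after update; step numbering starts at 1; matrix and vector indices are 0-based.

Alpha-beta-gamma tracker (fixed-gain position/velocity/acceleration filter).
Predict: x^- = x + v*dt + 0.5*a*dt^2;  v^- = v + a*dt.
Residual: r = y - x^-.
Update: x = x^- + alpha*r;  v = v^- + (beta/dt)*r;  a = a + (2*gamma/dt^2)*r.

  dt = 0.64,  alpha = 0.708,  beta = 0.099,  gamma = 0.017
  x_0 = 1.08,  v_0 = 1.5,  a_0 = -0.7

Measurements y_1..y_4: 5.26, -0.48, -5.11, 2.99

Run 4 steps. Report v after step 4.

v_post = -0.9204

step 1: x_pred=1.8966  r=3.3634  x^+=4.2779  v^+=1.5723  a^+=-0.4208
step 2: x_pred=5.1980  r=-5.6780  x^+=1.1780  v^+=0.4246  a^+=-0.8921
step 3: x_pred=1.2670  r=-6.3770  x^+=-3.2479  v^+=-1.1328  a^+=-1.4215
step 4: x_pred=-4.2640  r=7.2540  x^+=0.8718  v^+=-0.9204  a^+=-0.8193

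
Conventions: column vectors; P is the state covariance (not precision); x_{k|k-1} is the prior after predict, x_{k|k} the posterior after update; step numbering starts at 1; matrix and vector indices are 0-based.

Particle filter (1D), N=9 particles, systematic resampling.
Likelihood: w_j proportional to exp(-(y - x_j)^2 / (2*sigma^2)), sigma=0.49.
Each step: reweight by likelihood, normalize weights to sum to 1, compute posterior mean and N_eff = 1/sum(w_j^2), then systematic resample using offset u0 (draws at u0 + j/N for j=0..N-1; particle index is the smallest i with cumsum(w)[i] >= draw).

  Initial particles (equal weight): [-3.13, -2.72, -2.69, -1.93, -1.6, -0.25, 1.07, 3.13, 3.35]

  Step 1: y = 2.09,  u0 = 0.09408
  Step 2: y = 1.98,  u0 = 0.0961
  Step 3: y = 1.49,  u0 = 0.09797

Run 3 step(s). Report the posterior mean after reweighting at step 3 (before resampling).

post_mean = 1.0741

step 1: w=[0.0000, 0.0000, 0.0000, 0.0000, 0.0000, 0.0000, 0.4469, 0.4101, 0.1430]  mean=2.2408  Neff=2.5752  idx=[6, 6, 6, 6, 7, 7, 7, 8, 8]
step 2: w=[0.1888, 0.1888, 0.1888, 0.1888, 0.0674, 0.0674, 0.0674, 0.0213, 0.0213]  mean=1.5836  Neff=6.3644  idx=[0, 1, 1, 2, 2, 3, 4, 5, 8]
step 3: w=[0.1663, 0.1663, 0.1663, 0.1663, 0.1663, 0.1663, 0.0009, 0.0009, 0.0002]  mean=1.0741  Neff=6.0234  idx=[0, 1, 1, 2, 3, 3, 4, 5, 5]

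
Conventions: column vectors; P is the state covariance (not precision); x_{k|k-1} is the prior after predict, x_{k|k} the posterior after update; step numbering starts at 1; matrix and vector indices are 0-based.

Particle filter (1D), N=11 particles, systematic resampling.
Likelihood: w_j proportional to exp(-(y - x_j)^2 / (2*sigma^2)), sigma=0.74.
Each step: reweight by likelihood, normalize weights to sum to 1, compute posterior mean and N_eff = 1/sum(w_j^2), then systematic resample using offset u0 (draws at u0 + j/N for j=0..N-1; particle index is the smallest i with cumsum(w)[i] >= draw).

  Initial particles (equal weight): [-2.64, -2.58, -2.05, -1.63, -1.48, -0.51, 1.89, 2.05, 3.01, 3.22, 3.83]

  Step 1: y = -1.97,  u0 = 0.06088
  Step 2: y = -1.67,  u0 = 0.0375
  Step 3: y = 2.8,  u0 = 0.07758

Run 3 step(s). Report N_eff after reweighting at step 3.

N_eff = 4.7286

step 1: w=[0.1574, 0.1689, 0.2358, 0.2135, 0.1905, 0.0339, 0.0000, 0.0000, 0.0000, 0.0000, 0.0000]  mean=-1.9820  Neff=5.2102  idx=[0, 0, 1, 2, 2, 2, 3, 3, 4, 4, 5]
step 2: w=[0.0518, 0.0518, 0.0575, 0.1073, 0.1073, 0.1073, 0.1222, 0.1222, 0.1184, 0.1184, 0.0358]  mean=-1.8488  Neff=9.7664  idx=[0, 2, 3, 4, 5, 6, 6, 7, 8, 9, 9]
step 3: w=[0.0000, 0.0000, 0.0022, 0.0022, 0.0022, 0.0771, 0.0771, 0.0771, 0.2541, 0.2541, 0.2541]  mean=-1.5185  Neff=4.7286  idx=[5, 7, 8, 8, 8, 9, 9, 9, 10, 10, 10]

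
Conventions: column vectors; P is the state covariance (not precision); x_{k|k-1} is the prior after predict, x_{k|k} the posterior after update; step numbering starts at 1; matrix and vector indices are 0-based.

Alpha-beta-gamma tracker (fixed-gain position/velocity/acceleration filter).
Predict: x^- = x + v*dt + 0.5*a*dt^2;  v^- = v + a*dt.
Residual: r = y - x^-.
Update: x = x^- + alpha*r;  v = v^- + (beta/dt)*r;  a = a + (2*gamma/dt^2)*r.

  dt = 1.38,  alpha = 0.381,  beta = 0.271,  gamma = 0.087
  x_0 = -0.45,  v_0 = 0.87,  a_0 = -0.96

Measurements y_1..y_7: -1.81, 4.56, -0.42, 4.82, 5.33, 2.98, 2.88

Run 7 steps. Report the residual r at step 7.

step 1: x_pred=-0.1635  r=-1.6465  x^+=-0.7908  v^+=-0.7781  a^+=-1.1104
step 2: x_pred=-2.9220  r=7.4820  x^+=-0.0714  v^+=-0.8412  a^+=-0.4268
step 3: x_pred=-1.6387  r=1.2187  x^+=-1.1744  v^+=-1.1909  a^+=-0.3155
step 4: x_pred=-3.1183  r=7.9383  x^+=-0.0938  v^+=-0.0674  a^+=0.4098
step 5: x_pred=0.2034  r=5.1266  x^+=2.1567  v^+=1.5049  a^+=0.8782
step 6: x_pred=5.0697  r=-2.0897  x^+=4.2735  v^+=2.3065  a^+=0.6873
step 7: x_pred=8.1109  r=-5.2309  x^+=6.1179  v^+=2.2277  a^+=0.2094

resid = -5.2309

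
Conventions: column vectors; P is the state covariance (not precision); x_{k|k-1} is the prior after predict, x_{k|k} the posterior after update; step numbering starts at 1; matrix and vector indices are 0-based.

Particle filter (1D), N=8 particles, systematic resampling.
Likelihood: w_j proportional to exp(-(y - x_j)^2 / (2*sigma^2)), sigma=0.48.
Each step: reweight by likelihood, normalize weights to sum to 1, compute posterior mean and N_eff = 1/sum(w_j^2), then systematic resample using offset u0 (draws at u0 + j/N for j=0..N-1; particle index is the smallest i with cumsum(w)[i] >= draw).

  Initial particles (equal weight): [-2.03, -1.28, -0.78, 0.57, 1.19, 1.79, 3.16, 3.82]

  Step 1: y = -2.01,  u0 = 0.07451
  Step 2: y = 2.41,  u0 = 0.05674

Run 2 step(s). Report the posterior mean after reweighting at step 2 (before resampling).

step 1: w=[0.7394, 0.2328, 0.0278, 0.0000, 0.0000, 0.0000, 0.0000, 0.0000]  mean=-1.8207  Neff=1.6619  idx=[0, 0, 0, 0, 0, 0, 1, 1]
step 2: w=[0.0000, 0.0000, 0.0000, 0.0000, 0.0000, 0.0000, 0.5000, 0.5000]  mean=-1.2800  Neff=2.0000  idx=[6, 6, 6, 6, 7, 7, 7, 7]

post_mean = -1.2800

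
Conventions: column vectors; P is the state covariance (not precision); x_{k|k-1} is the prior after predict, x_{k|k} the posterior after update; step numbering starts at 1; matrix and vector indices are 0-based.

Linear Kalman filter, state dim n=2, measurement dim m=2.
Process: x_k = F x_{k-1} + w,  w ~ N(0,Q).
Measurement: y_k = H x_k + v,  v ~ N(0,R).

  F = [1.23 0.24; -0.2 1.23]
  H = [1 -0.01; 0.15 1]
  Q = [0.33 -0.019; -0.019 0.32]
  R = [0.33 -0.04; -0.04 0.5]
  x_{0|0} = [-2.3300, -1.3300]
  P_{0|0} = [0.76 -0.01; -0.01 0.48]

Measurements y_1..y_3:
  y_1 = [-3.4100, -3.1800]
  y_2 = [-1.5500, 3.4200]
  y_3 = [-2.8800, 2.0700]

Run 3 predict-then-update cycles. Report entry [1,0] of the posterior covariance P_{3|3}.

step 1: x^-=[-3.1851, -1.1699]  P^-=[1.5015 -0.0789; -0.0789 1.0815]  S=[1.8332 0.0956; 0.0956 1.5916]  K=[0.8173 0.0428; -0.0843 0.6771]  nu=[-0.2366, -1.5323]  x^+=[-3.4441, -2.1876]  P^+=[0.2675 -0.0514; -0.0514 0.3496]
step 2: x^-=[-4.7612, -2.0019]  P^-=[0.7245 -0.0569; -0.0569 0.8850]  S=[1.0557 0.0030; 0.0030 1.3842]  K=[0.6867 0.0359; -0.0641 0.6333]  nu=[3.1912, 6.1361]  x^+=[-2.3495, 1.6797]  P^+=[0.2247 -0.0432; -0.0432 0.3257]
step 3: x^-=[-2.4868, 2.5359]  P^-=[0.6632 -0.0415; -0.0415 0.8430]  S=[0.9942 0.0097; 0.0097 1.3455]  K=[0.6672 0.0383; -0.0562 0.6223]  nu=[-0.3679, -0.0929]  x^+=[-2.7358, 2.4988]  P^+=[0.2182 -0.0403; -0.0403 0.3194]

P_post[1,0] = -0.0403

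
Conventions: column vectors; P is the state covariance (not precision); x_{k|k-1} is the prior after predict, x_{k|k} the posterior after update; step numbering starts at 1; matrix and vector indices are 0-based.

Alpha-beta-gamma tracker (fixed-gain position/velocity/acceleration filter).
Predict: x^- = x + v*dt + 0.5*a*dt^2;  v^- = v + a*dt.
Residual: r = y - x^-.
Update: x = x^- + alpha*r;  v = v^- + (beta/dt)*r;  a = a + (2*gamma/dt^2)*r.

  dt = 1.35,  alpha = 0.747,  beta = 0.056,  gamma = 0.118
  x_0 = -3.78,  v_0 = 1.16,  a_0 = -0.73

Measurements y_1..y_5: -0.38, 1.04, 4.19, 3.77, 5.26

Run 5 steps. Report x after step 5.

x_post = 5.0659

step 1: x_pred=-2.8792  r=2.4992  x^+=-1.0123  v^+=0.2782  a^+=-0.4064
step 2: x_pred=-1.0071  r=2.0471  x^+=0.5221  v^+=-0.1855  a^+=-0.1413
step 3: x_pred=0.1429  r=4.0471  x^+=3.1661  v^+=-0.2084  a^+=0.3828
step 4: x_pred=3.2336  r=0.5364  x^+=3.6343  v^+=0.3306  a^+=0.4522
step 5: x_pred=4.4927  r=0.7673  x^+=5.0659  v^+=0.9730  a^+=0.5516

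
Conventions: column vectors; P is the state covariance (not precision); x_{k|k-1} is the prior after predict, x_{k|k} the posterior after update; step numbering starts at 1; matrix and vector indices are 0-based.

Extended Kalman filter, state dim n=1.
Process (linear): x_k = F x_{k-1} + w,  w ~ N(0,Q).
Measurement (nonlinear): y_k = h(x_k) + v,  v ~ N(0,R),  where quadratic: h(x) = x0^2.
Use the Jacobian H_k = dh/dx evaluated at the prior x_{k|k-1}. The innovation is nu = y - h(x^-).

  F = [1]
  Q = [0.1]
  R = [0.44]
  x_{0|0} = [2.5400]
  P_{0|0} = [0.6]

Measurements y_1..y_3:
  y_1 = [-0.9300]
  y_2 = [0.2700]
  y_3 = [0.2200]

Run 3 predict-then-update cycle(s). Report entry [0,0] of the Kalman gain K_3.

step 1: x^-=[2.5400]  P^-=[0.7000]  H_jac=[5.0800]  S=[18.5045]  K=[0.1922]  nu=[-7.3816]  x^+=[1.1215]  P^+=[0.0166]
step 2: x^-=[1.1215]  P^-=[0.1166]  H_jac=[2.2430]  S=[1.0268]  K=[0.2548]  nu=[-0.9877]  x^+=[0.8698]  P^+=[0.0500]
step 3: x^-=[0.8698]  P^-=[0.1500]  H_jac=[1.7396]  S=[0.8939]  K=[0.2919]  nu=[-0.5366]  x^+=[0.7132]  P^+=[0.0738]

K[0,0] = 0.2919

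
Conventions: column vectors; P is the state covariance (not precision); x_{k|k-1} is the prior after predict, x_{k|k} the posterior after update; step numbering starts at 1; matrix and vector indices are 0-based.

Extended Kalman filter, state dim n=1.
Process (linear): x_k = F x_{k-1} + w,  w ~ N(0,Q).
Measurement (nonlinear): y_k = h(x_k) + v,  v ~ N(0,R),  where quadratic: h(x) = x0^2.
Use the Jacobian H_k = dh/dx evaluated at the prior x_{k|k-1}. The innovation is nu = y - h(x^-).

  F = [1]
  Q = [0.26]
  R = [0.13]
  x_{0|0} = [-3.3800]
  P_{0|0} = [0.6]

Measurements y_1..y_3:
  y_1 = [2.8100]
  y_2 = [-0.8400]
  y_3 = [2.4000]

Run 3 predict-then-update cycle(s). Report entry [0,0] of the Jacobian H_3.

step 1: x^-=[-3.3800]  P^-=[0.8600]  H_jac=[-6.7600]  S=[39.4299]  K=[-0.1474]  nu=[-8.6144]  x^+=[-2.1099]  P^+=[0.0028]
step 2: x^-=[-2.1099]  P^-=[0.2628]  H_jac=[-4.2198]  S=[4.8102]  K=[-0.2306]  nu=[-5.2916]  x^+=[-0.8898]  P^+=[0.0071]
step 3: x^-=[-0.8898]  P^-=[0.2671]  H_jac=[-1.7795]  S=[0.9759]  K=[-0.4871]  nu=[1.6083]  x^+=[-1.6732]  P^+=[0.0356]

H_jac[0,0] = -1.7795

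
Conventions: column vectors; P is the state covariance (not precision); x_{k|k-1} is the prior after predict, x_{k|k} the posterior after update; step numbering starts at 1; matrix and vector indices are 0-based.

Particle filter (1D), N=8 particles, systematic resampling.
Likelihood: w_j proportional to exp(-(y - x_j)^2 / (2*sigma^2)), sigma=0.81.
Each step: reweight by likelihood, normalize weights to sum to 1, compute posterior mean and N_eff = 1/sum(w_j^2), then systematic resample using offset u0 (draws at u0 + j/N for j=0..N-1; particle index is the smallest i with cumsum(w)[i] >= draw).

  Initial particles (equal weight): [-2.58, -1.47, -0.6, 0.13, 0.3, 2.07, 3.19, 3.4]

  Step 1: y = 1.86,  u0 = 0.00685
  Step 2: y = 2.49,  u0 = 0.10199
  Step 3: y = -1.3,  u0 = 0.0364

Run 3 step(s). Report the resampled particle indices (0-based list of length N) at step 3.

resampled_idx = [0, 0, 1, 2, 2, 3, 3, 4]

step 1: w=[0.0000, 0.0001, 0.0060, 0.0616, 0.0943, 0.5826, 0.1565, 0.0989]  mean=2.0740  Neff=2.5877  idx=[3, 4, 5, 5, 5, 5, 6, 6]
step 2: w=[0.0029, 0.0053, 0.1779, 0.1779, 0.1779, 0.1779, 0.1401, 0.1401]  mean=2.3688  Neff=6.0280  idx=[2, 3, 3, 4, 5, 6, 6, 7]
step 3: w=[0.1999, 0.1999, 0.1999, 0.1999, 0.1999, 0.0002, 0.0002, 0.0002]  mean=2.0708  Neff=5.0073  idx=[0, 0, 1, 2, 2, 3, 3, 4]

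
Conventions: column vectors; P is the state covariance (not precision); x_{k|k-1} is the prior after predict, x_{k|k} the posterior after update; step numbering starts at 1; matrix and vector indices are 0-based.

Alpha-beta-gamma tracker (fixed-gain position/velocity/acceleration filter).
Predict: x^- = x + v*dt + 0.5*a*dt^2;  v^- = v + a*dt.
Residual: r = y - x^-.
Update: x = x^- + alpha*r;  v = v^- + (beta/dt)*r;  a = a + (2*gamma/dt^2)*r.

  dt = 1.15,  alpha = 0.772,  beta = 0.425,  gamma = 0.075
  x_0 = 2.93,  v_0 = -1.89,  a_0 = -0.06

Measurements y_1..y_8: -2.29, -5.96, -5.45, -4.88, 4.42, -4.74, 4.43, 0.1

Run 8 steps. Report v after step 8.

v_post = 1.6127

step 1: x_pred=0.7168  r=-3.0068  x^+=-1.6044  v^+=-3.0702  a^+=-0.4010
step 2: x_pred=-5.4004  r=-0.5596  x^+=-5.8324  v^+=-3.7382  a^+=-0.4645
step 3: x_pred=-10.4385  r=4.9885  x^+=-6.5874  v^+=-2.4288  a^+=0.1013
step 4: x_pred=-9.3136  r=4.4336  x^+=-5.8909  v^+=-0.6739  a^+=0.6042
step 5: x_pred=-6.2663  r=10.6863  x^+=1.9835  v^+=3.9702  a^+=1.8162
step 6: x_pred=7.7502  r=-12.4902  x^+=-1.8922  v^+=1.4429  a^+=0.3995
step 7: x_pred=0.0313  r=4.3987  x^+=3.4271  v^+=3.5280  a^+=0.8985
step 8: x_pred=8.0784  r=-7.9784  x^+=1.9191  v^+=1.6127  a^+=-0.0065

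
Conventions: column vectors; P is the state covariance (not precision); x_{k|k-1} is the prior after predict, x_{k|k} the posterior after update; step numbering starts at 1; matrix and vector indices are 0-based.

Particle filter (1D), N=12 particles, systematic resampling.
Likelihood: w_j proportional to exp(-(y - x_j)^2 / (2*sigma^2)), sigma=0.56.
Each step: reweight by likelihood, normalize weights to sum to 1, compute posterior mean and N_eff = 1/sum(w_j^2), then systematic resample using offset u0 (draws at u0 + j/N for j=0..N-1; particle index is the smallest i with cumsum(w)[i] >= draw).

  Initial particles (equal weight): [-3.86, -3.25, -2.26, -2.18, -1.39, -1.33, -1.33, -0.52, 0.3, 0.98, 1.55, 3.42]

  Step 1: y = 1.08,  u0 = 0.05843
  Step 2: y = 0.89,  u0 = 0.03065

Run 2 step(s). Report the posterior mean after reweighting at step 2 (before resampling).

post_mean = 1.0194

step 1: w=[0.0000, 0.0000, 0.0000, 0.0000, 0.0000, 0.0000, 0.0000, 0.0081, 0.1819, 0.4723, 0.3374, 0.0001]  mean=1.0364  Neff=2.7018  idx=[8, 8, 9, 9, 9, 9, 9, 9, 10, 10, 10, 10]
step 2: w=[0.0633, 0.0633, 0.1089, 0.1089, 0.1089, 0.1089, 0.1089, 0.1089, 0.0551, 0.0551, 0.0551, 0.0551]  mean=1.0194  Neff=10.9599  idx=[0, 1, 2, 3, 4, 4, 5, 6, 7, 8, 9, 11]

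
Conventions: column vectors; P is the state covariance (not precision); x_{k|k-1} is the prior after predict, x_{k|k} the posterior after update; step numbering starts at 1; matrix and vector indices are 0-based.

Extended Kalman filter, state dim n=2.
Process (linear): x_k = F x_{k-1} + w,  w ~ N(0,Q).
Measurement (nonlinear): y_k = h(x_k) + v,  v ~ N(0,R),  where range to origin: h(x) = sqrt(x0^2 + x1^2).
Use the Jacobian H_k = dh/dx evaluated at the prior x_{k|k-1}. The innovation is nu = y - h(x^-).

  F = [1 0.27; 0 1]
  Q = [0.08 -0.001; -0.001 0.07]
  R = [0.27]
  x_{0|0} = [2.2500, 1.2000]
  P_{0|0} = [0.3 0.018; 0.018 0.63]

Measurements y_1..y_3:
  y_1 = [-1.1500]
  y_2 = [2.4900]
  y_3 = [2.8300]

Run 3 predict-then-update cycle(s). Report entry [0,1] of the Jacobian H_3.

step 1: x^-=[2.5740, 1.2000]  P^-=[0.4356 0.1871; 0.1871 0.7000]  H_jac=[0.9063 0.4225]  S=[0.8961]  K=[0.5288; 0.5193]  nu=[-3.9900]  x^+=[0.4640, -0.8719]  P^+=[0.1850 -0.0590; -0.0590 0.4584]
step 2: x^-=[0.2286, -0.8719]  P^-=[0.2666 0.0638; 0.0638 0.5284]  H_jac=[0.2536 -0.9673]  S=[0.7502]  K=[0.0079; -0.6597]  nu=[1.5886]  x^+=[0.2411, -1.9199]  P^+=[0.2665 0.0677; 0.0677 0.2019]
step 3: x^-=[-0.2772, -1.9199]  P^-=[0.3978 0.1212; 0.1212 0.2719]  H_jac=[-0.1429 -0.9897]  S=[0.5787]  K=[-0.3055; -0.4949]  nu=[0.8902]  x^+=[-0.5492, -2.3604]  P^+=[0.3438 0.0337; 0.0337 0.1301]

H_jac[0,1] = -0.9897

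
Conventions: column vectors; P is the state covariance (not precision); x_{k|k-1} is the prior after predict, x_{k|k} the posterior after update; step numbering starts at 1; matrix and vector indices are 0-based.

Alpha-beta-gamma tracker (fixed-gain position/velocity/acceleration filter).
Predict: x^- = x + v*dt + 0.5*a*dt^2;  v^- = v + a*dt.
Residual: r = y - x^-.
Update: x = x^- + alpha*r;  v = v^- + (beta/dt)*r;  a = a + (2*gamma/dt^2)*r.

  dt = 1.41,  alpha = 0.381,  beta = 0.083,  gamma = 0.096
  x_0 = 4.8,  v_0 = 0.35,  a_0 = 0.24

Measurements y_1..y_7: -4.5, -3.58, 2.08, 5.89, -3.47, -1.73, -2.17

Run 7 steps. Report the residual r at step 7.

step 1: x_pred=5.5321  r=-10.0321  x^+=1.7099  v^+=0.0979  a^+=-0.7288
step 2: x_pred=1.1233  r=-4.7033  x^+=-0.6686  v^+=-1.2067  a^+=-1.1831
step 3: x_pred=-3.5461  r=5.6261  x^+=-1.4025  v^+=-2.5436  a^+=-0.6397
step 4: x_pred=-5.6250  r=11.5150  x^+=-1.2378  v^+=-2.7678  a^+=0.4723
step 5: x_pred=-4.6708  r=1.2008  x^+=-4.2133  v^+=-2.0311  a^+=0.5883
step 6: x_pred=-6.4924  r=4.7624  x^+=-4.6779  v^+=-0.9213  a^+=1.0482
step 7: x_pred=-4.9350  r=2.7650  x^+=-3.8815  v^+=0.7195  a^+=1.3153

resid = 2.7650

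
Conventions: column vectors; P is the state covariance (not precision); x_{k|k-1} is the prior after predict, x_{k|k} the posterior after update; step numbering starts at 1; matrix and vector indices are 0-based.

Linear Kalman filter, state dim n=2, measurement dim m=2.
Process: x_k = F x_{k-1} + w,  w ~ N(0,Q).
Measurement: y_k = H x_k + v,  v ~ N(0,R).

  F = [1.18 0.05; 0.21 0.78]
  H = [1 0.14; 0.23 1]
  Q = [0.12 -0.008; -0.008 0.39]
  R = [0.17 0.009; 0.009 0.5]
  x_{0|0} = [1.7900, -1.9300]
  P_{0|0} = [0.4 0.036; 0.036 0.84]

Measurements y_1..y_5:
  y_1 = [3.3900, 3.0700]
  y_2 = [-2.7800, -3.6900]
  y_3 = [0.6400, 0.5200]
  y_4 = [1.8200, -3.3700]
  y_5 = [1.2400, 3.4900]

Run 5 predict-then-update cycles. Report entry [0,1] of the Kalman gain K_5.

step 1: x^-=[2.0157, -1.1295]  P^-=[0.6833 0.1574; 0.1574 0.9305]  S=[0.9156 0.4589; 0.4589 1.5390]  K=[0.7853 -0.0298; -0.0007 0.6283]  nu=[1.5324, 3.7359]  x^+=[3.1079, 1.2168]  P^+=[0.1388 -0.0397; -0.0397 0.3233]
step 2: x^-=[3.7282, 1.6017]  P^-=[0.3094 0.0020; 0.0020 0.5798]  S=[0.4913 0.1634; 0.1634 1.0971]  K=[0.6398 -0.0286; -0.0069 0.5299]  nu=[-6.7324, -6.1492]  x^+=[-0.4033, -1.6103]  P^+=[0.1134 -0.0346; -0.0346 0.2729]
step 3: x^-=[-0.5564, -1.3407]  P^-=[0.2744 -0.0015; -0.0015 0.5497]  S=[0.4548 0.1475; 0.1475 1.0635]  K=[0.6117 -0.0269; -0.0017 0.5168]  nu=[1.3841, 1.9887]  x^+=[0.2367, -0.3154]  P^+=[0.1083 -0.0329; -0.0329 0.2659]
step 4: x^-=[0.2636, -0.1963]  P^-=[0.2676 -0.0014; -0.0014 0.5458]  S=[0.4480 0.1455; 0.1455 1.0593]  K=[0.6056 -0.0264; 0.0002 0.5149]  nu=[1.5839, -3.2343]  x^+=[1.3082, -1.8614]  P^+=[0.1073 -0.0324; -0.0324 0.2649]
step 5: x^-=[1.4506, -1.1771]  P^-=[0.2662 -0.0013; -0.0013 0.5453]  S=[0.4465 0.1453; 0.1453 1.0588]  K=[0.6043 -0.0263; 0.0007 0.5146]  nu=[-0.0459, 4.3335]  x^+=[1.3091, 1.0530]  P^+=[0.1070 -0.0323; -0.0323 0.2648]

K[0,1] = -0.0263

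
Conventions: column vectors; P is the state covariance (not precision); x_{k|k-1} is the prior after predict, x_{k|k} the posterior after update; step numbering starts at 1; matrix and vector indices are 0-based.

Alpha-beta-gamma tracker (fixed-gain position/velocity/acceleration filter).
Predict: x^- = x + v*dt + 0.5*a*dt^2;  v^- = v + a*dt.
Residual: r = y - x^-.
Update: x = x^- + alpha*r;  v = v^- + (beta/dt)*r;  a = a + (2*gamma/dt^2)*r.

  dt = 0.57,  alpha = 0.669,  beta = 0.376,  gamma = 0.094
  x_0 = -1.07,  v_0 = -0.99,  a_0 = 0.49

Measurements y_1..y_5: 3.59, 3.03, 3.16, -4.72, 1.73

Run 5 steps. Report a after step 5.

a_post = -2.2115

step 1: x_pred=-1.5547  r=5.1447  x^+=1.8871  v^+=2.6830  a^+=3.4669
step 2: x_pred=3.9796  r=-0.9496  x^+=3.3443  v^+=4.0327  a^+=2.9174
step 3: x_pred=6.1169  r=-2.9569  x^+=4.1387  v^+=3.7451  a^+=1.2065
step 4: x_pred=6.4695  r=-11.1895  x^+=-1.0163  v^+=-2.9483  a^+=-5.2682
step 5: x_pred=-3.5526  r=5.2826  x^+=-0.0186  v^+=-2.4665  a^+=-2.2115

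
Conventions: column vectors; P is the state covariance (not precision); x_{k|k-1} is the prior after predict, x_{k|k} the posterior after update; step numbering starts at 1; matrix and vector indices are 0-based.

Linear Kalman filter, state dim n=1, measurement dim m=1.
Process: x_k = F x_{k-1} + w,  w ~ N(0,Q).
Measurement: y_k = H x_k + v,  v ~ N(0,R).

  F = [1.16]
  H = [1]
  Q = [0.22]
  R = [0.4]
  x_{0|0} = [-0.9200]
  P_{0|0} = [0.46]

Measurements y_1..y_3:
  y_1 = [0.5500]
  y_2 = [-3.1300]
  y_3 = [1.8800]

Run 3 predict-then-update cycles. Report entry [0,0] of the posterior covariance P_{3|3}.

step 1: x^-=[-1.0672]  P^-=[0.8390]  S=[1.2390]  K=[0.6772]  nu=[1.6172]  x^+=[0.0279]  P^+=[0.2709]
step 2: x^-=[0.0324]  P^-=[0.5845]  S=[0.9845]  K=[0.5937]  nu=[-3.1624]  x^+=[-1.8451]  P^+=[0.2375]
step 3: x^-=[-2.1403]  P^-=[0.5395]  S=[0.9395]  K=[0.5743]  nu=[4.0203]  x^+=[0.1684]  P^+=[0.2297]

P_post[0,0] = 0.2297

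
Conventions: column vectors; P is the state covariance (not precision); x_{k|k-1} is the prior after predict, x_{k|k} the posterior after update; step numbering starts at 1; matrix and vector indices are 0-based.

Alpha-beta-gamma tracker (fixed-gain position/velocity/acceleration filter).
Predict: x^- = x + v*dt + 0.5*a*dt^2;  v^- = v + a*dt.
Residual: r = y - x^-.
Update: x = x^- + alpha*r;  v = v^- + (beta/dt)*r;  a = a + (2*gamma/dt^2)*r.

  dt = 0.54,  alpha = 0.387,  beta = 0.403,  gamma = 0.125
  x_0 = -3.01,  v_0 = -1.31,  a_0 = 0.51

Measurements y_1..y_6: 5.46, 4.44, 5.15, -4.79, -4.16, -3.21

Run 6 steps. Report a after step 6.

a_post = -14.2133

step 1: x_pred=-3.6430  r=9.1030  x^+=-0.1202  v^+=5.7590  a^+=8.3144
step 2: x_pred=4.2019  r=0.2381  x^+=4.2941  v^+=10.4264  a^+=8.5185
step 3: x_pred=11.1663  r=-6.0163  x^+=8.8380  v^+=10.5365  a^+=3.3605
step 4: x_pred=15.0177  r=-19.8077  x^+=7.3521  v^+=-2.4313  a^+=-13.6214
step 5: x_pred=4.0532  r=-8.2132  x^+=0.8747  v^+=-15.9163  a^+=-20.6629
step 6: x_pred=-10.7327  r=7.5227  x^+=-7.8214  v^+=-21.4601  a^+=-14.2133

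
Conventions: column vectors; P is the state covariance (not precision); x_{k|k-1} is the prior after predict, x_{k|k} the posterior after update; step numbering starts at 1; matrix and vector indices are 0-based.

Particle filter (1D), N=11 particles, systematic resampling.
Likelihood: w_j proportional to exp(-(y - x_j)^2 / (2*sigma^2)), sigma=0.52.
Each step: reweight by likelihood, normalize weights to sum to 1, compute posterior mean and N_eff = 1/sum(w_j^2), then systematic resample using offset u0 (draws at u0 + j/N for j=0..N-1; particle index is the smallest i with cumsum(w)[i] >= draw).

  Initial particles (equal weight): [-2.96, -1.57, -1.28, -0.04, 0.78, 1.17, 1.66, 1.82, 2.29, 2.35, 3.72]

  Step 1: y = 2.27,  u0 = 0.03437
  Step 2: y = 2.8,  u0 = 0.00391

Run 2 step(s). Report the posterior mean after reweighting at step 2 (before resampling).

post_mean = 2.2698

step 1: w=[0.0000, 0.0000, 0.0000, 0.0000, 0.0050, 0.0321, 0.1513, 0.2070, 0.3008, 0.2975, 0.0062]  mean=2.0805  Neff=4.0669  idx=[5, 6, 7, 7, 8, 8, 8, 8, 9, 9, 9]
step 2: w=[0.0015, 0.0182, 0.0341, 0.0341, 0.1243, 0.1243, 0.1243, 0.1243, 0.1383, 0.1383, 0.1383]  mean=2.2698  Neff=8.2058  idx=[1, 4, 4, 5, 6, 6, 7, 8, 9, 9, 10]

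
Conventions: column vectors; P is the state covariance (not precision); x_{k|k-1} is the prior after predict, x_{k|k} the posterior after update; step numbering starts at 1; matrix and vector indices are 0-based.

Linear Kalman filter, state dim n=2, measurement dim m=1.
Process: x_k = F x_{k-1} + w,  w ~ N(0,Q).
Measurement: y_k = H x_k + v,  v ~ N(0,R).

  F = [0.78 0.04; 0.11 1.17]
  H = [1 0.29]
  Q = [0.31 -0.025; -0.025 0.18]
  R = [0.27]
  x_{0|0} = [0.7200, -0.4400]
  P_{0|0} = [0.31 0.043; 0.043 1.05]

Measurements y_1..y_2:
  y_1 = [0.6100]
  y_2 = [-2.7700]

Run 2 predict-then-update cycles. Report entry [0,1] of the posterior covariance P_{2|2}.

step 1: x^-=[0.5440, -0.4356]  P^-=[0.5030 0.0902; 0.0902 1.6322]  S=[0.9625]  K=[0.5497; 0.5854]  nu=[0.1923]  x^+=[0.6497, -0.3230]  P^+=[0.2121 -0.2196; -0.2196 1.3023]
step 2: x^-=[0.4939, -0.3064]  P^-=[0.4274 -0.1472; -0.1472 1.9087]  S=[0.7726]  K=[0.4980; 0.5259]  nu=[-3.1750]  x^+=[-1.0873, -1.9763]  P^+=[0.2358 -0.3496; -0.3496 1.6950]

P_post[0,1] = -0.3496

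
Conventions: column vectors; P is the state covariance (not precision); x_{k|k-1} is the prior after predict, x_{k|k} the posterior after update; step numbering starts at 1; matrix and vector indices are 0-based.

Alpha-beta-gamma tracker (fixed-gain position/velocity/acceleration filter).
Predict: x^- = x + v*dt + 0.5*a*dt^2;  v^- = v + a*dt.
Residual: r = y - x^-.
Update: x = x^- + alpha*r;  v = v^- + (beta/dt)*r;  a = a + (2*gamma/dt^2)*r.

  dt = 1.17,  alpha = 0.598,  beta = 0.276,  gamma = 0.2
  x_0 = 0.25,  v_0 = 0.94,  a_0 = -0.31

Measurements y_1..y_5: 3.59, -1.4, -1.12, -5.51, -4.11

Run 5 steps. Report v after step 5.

v_post = -5.0342

step 1: x_pred=1.1376  r=2.4524  x^+=2.6041  v^+=1.1558  a^+=0.4066
step 2: x_pred=4.2347  r=-5.6347  x^+=0.8652  v^+=0.3023  a^+=-1.2399
step 3: x_pred=0.3702  r=-1.4902  x^+=-0.5209  v^+=-1.4999  a^+=-1.6754
step 4: x_pred=-3.4225  r=-2.0875  x^+=-4.6708  v^+=-3.9525  a^+=-2.2853
step 5: x_pred=-10.8595  r=6.7495  x^+=-6.8233  v^+=-5.0342  a^+=-0.3131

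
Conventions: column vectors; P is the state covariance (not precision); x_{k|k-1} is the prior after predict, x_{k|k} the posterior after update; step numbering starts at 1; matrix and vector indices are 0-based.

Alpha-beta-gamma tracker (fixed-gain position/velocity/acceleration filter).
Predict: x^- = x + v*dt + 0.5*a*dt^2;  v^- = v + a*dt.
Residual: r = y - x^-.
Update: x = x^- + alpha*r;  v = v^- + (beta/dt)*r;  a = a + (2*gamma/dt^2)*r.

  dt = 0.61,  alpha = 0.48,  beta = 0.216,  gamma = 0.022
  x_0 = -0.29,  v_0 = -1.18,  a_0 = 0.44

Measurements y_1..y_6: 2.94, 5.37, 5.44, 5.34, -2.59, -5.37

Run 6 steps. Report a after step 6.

step 1: x_pred=-0.9279  r=3.8679  x^+=0.9287  v^+=0.4580  a^+=0.8974
step 2: x_pred=1.3750  r=3.9950  x^+=3.2926  v^+=2.4200  a^+=1.3698
step 3: x_pred=5.0237  r=0.4163  x^+=5.2235  v^+=3.4030  a^+=1.4190
step 4: x_pred=7.5634  r=-2.2234  x^+=6.4961  v^+=3.4813  a^+=1.1561
step 5: x_pred=8.8348  r=-11.4248  x^+=3.3509  v^+=0.1410  a^+=-0.1949
step 6: x_pred=3.4007  r=-8.7707  x^+=-0.8092  v^+=-3.0835  a^+=-1.2320

a_post = -1.2320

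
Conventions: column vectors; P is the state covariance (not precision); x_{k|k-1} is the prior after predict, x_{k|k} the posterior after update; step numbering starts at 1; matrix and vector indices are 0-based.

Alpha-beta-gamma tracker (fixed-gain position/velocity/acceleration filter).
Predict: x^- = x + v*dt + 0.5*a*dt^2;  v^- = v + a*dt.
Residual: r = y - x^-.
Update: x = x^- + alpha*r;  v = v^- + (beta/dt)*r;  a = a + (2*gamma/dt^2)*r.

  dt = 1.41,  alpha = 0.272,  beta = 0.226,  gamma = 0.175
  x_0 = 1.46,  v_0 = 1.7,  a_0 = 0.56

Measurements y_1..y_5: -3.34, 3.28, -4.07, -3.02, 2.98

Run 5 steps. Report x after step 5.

step 1: x_pred=4.4137  r=-7.7537  x^+=2.3047  v^+=1.2468  a^+=-0.8050
step 2: x_pred=3.2625  r=0.0175  x^+=3.2672  v^+=0.1146  a^+=-0.8019
step 3: x_pred=2.6316  r=-6.7016  x^+=0.8088  v^+=-2.0903  a^+=-1.9817
step 4: x_pred=-4.1085  r=1.0885  x^+=-3.8124  v^+=-4.7101  a^+=-1.7901
step 5: x_pred=-12.2331  r=15.2131  x^+=-8.0951  v^+=-4.7957  a^+=0.8881

x_post = -8.0951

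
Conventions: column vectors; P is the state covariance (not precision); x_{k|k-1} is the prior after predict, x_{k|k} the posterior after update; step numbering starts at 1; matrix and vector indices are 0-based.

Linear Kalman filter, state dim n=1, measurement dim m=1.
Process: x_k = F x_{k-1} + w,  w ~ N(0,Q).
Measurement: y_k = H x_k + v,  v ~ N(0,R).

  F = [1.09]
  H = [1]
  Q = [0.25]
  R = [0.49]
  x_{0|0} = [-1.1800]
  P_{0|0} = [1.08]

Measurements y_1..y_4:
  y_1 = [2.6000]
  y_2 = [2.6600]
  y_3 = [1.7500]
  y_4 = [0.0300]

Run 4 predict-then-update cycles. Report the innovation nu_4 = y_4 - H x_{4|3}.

step 1: x^-=[-1.2862]  P^-=[1.5331]  S=[2.0231]  K=[0.7578]  nu=[3.8862]  x^+=[1.6588]  P^+=[0.3713]
step 2: x^-=[1.8081]  P^-=[0.6912]  S=[1.1812]  K=[0.5852]  nu=[0.8519]  x^+=[2.3066]  P^+=[0.2867]
step 3: x^-=[2.5142]  P^-=[0.5907]  S=[1.0807]  K=[0.5466]  nu=[-0.7642]  x^+=[2.0965]  P^+=[0.2678]
step 4: x^-=[2.2852]  P^-=[0.5682]  S=[1.0582]  K=[0.5369]  nu=[-2.2552]  x^+=[1.0743]  P^+=[0.2631]

innov = [-2.2552]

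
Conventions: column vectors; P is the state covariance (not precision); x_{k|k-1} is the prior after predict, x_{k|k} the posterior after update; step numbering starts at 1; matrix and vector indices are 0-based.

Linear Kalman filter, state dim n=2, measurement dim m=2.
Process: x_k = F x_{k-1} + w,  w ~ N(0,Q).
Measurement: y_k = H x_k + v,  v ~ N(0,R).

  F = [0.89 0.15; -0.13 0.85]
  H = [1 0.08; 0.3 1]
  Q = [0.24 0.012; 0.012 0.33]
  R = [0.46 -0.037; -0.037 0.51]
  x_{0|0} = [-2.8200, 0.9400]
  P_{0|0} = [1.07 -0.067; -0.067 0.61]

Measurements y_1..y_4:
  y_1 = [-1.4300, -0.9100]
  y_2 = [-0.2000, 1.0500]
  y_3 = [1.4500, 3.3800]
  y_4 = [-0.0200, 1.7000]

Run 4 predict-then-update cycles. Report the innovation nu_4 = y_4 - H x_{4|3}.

innov = [-0.8612, -0.3093]

step 1: x^-=[-2.3688, 1.1656]  P^-=[1.0834 -0.0834; -0.0834 0.8036]  S=[1.5352 0.2669; 0.2669 1.3611]  K=[0.6942 0.0414; -0.1159 0.5948]  nu=[0.8456, -1.3650]  x^+=[-1.8384, 0.2558]  P^+=[0.3260 -0.1024; -0.1024 0.3383]
step 2: x^-=[-1.5978, 0.4564]  P^-=[0.4785 -0.0580; -0.0580 0.6026]  S=[0.9331 0.0953; 0.0953 1.1208]  K=[0.5044 0.0334; -0.0644 0.5276]  nu=[1.3612, 1.0729]  x^+=[-0.8753, 0.9348]  P^+=[0.2366 -0.0726; -0.0726 0.2932]
step 3: x^-=[-0.6388, 0.9083]  P^-=[0.4146 -0.0315; -0.0315 0.5619]  S=[0.8732 0.1001; 0.1001 1.0903]  K=[0.4671 0.0423; -0.0431 0.5106]  nu=[2.0161, 2.6633]  x^+=[0.4157, 2.1814]  P^+=[0.2182 -0.0612; -0.0612 0.2804]
step 4: x^-=[0.6971, 1.8001]  P^-=[0.4028 -0.0226; -0.0226 0.5498]  S=[0.8627 0.1047; 0.1047 1.0825]  K=[0.4592 0.0464; -0.0365 0.5052]  nu=[-0.8612, -0.3093]  x^+=[0.2874, 1.6753]  P^+=[0.2141 -0.0576; -0.0576 0.2763]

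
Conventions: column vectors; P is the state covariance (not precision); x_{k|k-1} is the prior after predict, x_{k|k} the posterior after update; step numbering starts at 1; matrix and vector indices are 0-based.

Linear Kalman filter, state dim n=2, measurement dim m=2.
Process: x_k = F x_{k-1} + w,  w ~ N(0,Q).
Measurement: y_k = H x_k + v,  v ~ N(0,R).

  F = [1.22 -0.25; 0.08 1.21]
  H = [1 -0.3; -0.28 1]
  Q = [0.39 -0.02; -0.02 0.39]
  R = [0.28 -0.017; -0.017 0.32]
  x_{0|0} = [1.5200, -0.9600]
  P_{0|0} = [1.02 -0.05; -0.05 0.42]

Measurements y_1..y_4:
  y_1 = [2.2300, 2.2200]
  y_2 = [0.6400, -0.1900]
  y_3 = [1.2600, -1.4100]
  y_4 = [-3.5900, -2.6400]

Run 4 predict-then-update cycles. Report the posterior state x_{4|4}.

step 1: x^-=[2.0944, -1.0400]  P^-=[1.9649 -0.1203; -0.1203 1.0018]  S=[2.4073 -0.9981; -0.9981 1.5432]  K=[0.8897 0.1410; 0.1413 0.7624]  nu=[-0.1764, 3.8464]  x^+=[2.4797, 1.8674]  P^+=[0.2792 0.1081; 0.1081 0.2718]
step 2: x^-=[2.5583, 2.4580]  P^-=[0.7565 0.0825; 0.0825 0.8107]  S=[1.0600 -0.3826; -0.3826 1.1438]  K=[0.7387 0.1340; 0.1102 0.7255]  nu=[-1.1809, -1.9316]  x^+=[1.4270, 0.9265]  P^+=[0.2333 0.0957; 0.0957 0.2571]
step 3: x^-=[1.5093, 1.2352]  P^-=[0.6949 0.0643; 0.0643 0.7864]  S=[1.0071 -0.3778; -0.3778 1.1248]  K=[0.7178 0.1253; 0.0982 0.7161]  nu=[0.1213, -2.2226]  x^+=[1.3179, -0.3444]  P^+=[0.2262 0.0912; 0.0912 0.2530]
step 4: x^-=[1.6940, -0.3113]  P^-=[0.6869 0.0584; 0.0584 0.7796]  S=[1.0020 -0.3799; -0.3799 1.1207]  K=[0.7146 0.1227; 0.0953 0.7133]  nu=[-5.3774, -1.8544]  x^+=[-2.3760, -2.1467]  P^+=[0.2250 0.0901; 0.0901 0.2519]

x_post = [-2.3760, -2.1467]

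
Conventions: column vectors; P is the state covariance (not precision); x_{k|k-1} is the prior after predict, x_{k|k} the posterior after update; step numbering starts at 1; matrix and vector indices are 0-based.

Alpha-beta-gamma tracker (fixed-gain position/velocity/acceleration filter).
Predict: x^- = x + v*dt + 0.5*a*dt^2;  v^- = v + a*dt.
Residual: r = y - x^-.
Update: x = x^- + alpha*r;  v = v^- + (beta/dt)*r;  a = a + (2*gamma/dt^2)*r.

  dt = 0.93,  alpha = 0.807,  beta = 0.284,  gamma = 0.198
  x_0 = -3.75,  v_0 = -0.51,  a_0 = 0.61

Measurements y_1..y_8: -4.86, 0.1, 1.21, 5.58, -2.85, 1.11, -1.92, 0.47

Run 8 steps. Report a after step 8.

a_post = -0.4547

step 1: x_pred=-3.9605  r=-0.8995  x^+=-4.6864  v^+=-0.2174  a^+=0.1982
step 2: x_pred=-4.8029  r=4.9029  x^+=-0.8463  v^+=1.4641  a^+=2.4430
step 3: x_pred=1.5718  r=-0.3618  x^+=1.2798  v^+=3.6256  a^+=2.2773
step 4: x_pred=5.6365  r=-0.0565  x^+=5.5909  v^+=5.7262  a^+=2.2515
step 5: x_pred=11.8899  r=-14.7399  x^+=-0.0052  v^+=3.3189  a^+=-4.4973
step 6: x_pred=1.1365  r=-0.0265  x^+=1.1151  v^+=-0.8717  a^+=-4.5094
step 7: x_pred=-1.6457  r=-0.2743  x^+=-1.8671  v^+=-5.1493  a^+=-4.6350
step 8: x_pred=-8.6603  r=9.1303  x^+=-1.2922  v^+=-6.6717  a^+=-0.4547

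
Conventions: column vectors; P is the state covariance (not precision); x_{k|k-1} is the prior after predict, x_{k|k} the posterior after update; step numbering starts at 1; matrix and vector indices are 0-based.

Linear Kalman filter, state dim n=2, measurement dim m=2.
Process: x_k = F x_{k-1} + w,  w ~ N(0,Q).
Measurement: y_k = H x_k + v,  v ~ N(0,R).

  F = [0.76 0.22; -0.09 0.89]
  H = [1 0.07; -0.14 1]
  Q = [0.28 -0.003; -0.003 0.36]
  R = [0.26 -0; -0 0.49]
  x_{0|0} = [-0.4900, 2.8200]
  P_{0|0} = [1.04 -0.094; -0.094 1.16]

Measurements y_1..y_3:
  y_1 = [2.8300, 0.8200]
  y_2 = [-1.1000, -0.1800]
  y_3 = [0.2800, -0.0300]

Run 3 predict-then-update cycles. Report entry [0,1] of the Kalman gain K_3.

K[0,1] = -0.0254

step 1: x^-=[0.2480, 2.5539]  P^-=[0.9054 0.0913; 0.0913 1.3023]  S=[1.1846 0.0548; 0.0548 1.7845]  K=[0.7717 -0.0436; 0.1208 0.7189]  nu=[2.4032, -1.6992]  x^+=[2.1767, 1.6225]  P^+=[0.2002 0.0067; 0.0067 0.3532]
step 2: x^-=[2.0113, 1.2482]  P^-=[0.4150 0.0568; 0.0568 0.6403]  S=[0.6861 0.0430; 0.0430 1.1225]  K=[0.6122 -0.0246; 0.1131 0.5590]  nu=[-3.1986, -1.1466]  x^+=[0.0813, 0.2453]  P^+=[0.1585 0.0101; 0.0101 0.2753]
step 3: x^-=[0.1157, 0.2110]  P^-=[0.3882 0.0467; 0.0467 0.5777]  S=[0.6576 0.0324; 0.0324 1.0623]  K=[0.5966 -0.0254; 0.1063 0.5345]  nu=[0.1495, -0.2248]  x^+=[0.2106, 0.1067]  P^+=[0.1545 0.0092; 0.0092 0.2632]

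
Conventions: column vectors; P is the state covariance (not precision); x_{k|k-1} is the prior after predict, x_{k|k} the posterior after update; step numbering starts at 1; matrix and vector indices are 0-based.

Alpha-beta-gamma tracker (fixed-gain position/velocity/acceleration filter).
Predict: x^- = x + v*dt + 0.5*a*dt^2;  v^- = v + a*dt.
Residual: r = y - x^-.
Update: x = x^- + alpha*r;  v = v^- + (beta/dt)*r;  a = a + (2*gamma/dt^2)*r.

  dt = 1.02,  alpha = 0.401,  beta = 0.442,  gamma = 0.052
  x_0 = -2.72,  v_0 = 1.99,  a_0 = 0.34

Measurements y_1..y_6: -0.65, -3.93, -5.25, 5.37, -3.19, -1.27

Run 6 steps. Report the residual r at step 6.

step 1: x_pred=-0.5133  r=-0.1367  x^+=-0.5681  v^+=2.2776  a^+=0.3263
step 2: x_pred=1.9248  r=-5.8548  x^+=-0.4230  v^+=0.0734  a^+=-0.2589
step 3: x_pred=-0.4828  r=-4.7672  x^+=-2.3945  v^+=-2.2565  a^+=-0.7354
step 4: x_pred=-5.0787  r=10.4487  x^+=-0.8887  v^+=1.5211  a^+=0.3090
step 5: x_pred=0.8235  r=-4.0135  x^+=-0.7859  v^+=0.0971  a^+=-0.0922
step 6: x_pred=-0.7348  r=-0.5352  x^+=-0.9494  v^+=-0.2288  a^+=-0.1457

resid = -0.5352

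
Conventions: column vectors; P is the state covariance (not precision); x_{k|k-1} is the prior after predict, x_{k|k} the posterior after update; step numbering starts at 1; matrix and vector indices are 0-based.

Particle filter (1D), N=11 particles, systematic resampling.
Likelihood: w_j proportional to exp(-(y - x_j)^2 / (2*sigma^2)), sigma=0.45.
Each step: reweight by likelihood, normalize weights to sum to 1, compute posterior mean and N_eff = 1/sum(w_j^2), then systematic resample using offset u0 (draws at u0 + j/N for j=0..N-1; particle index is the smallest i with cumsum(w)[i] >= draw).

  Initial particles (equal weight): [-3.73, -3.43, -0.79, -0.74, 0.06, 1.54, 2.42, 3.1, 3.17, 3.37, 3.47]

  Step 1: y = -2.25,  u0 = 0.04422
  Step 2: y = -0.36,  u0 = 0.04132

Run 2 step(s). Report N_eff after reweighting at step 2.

N_eff = 1.9950

step 1: w=[0.0987, 0.7080, 0.1141, 0.0791, 0.0000, 0.0000, 0.0000, 0.0000, 0.0000, 0.0000, 0.0000]  mean=-2.9454  Neff=1.8856  idx=[0, 1, 1, 1, 1, 1, 1, 1, 1, 2, 3]
step 2: w=[0.0000, 0.0000, 0.0000, 0.0000, 0.0000, 0.0000, 0.0000, 0.0000, 0.0000, 0.4750, 0.5250]  mean=-0.7638  Neff=1.9950  idx=[9, 9, 9, 9, 9, 10, 10, 10, 10, 10, 10]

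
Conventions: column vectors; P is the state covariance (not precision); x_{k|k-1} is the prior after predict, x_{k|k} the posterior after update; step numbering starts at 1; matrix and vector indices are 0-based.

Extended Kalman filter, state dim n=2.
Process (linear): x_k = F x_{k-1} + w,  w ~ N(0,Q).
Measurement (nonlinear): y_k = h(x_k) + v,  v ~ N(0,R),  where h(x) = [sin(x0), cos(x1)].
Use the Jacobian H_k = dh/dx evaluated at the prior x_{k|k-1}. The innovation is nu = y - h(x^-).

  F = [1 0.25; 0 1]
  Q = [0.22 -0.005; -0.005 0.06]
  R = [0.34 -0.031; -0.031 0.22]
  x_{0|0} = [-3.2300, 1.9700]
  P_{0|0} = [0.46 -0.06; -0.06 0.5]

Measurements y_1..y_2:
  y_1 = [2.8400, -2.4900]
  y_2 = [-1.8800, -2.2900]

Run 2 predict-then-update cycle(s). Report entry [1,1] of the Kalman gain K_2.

step 1: x^-=[-2.7375, 1.9700]  P^-=[0.6813 0.0600; 0.0600 0.5600]  H_jac=[-0.9195 0.0000; 0.0000 -0.9214]  S=[0.9159 0.0198; 0.0198 0.6954]  K=[-0.6826 -0.0600; -0.0442 -0.7407]  nu=[3.2332, -2.1013]  x^+=[-4.8182, 3.3836]  P^+=[0.2504 -0.0086; -0.0086 0.1754]
step 2: x^-=[-3.9723, 3.3836]  P^-=[0.4770 0.0302; 0.0302 0.2354]  H_jac=[-0.6743 0.0000; 0.0000 0.2396]  S=[0.5569 -0.0359; -0.0359 0.2335]  K=[-0.5814 -0.0583; -0.0212 0.2383]  nu=[-2.6184, -1.3191]  x^+=[-2.3732, 3.1248]  P^+=[0.2904 0.0217; 0.0217 0.2215]

K[1,1] = 0.2383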